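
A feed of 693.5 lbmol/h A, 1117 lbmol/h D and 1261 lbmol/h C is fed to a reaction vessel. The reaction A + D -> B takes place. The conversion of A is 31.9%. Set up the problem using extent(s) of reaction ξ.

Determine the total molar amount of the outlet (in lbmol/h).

2850 lbmol/h

A reacted = 0.319 × 693.5 = 221.2 lbmol/h; ν_A = −1, so ξ = 221.2/1 = 221.2 lbmol/h.
Outlet amounts (n = n₀ + ν ξ):
  A: 693.5 − 1(221.2) = 472.3
  D: 1117 − 1(221.2) = 895.8
  B: 0 + 1(221.2) = 221.2
  C: 1261 (inert)
Total out = 472.3 + 895.8 + 221.2 + 1261 = 2850 lbmol/h.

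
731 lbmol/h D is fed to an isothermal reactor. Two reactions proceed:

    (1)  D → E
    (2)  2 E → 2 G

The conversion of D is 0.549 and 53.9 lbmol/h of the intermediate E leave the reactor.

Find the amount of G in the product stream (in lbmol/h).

347 lbmol/h

Conversion of D: D consumed = 1ξ₁ = 0.549 × 731 → ξ₁ = 401.3 lbmol/h.
E balance: n_E = 0 + 1ξ₁ − 2ξ₂ = 53.9 → ξ₂ = (1·401.3 − 53.9)/2 = 173.7 lbmol/h.
Outlet amounts (n = n₀ + Σ ν·ξ):
  D: 731 − 1(401.3) = 329.7
  E: 0 + 1(401.3) − 2(173.7) = 53.9
  G: 0 + 2(173.7) = 347.4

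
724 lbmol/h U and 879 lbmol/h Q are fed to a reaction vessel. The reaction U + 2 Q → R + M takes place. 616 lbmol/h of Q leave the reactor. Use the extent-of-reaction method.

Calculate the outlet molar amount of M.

132 lbmol/h

For Q: n = n₀ − 2ξ → 616 = 879 − 2ξ, giving ξ = 131.5 lbmol/h.
Outlet amounts (n = n₀ + ν ξ):
  U: 724 − 1(131.5) = 592.5
  Q: 879 − 2(131.5) = 616
  R: 0 + 1(131.5) = 131.5
  M: 0 + 1(131.5) = 131.5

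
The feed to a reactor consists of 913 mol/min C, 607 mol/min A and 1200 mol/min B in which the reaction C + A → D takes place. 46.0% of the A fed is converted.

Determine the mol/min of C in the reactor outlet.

A reacted = 0.46 × 607 = 279.2 mol/min; ν_A = −1, so ξ = 279.2/1 = 279.2 mol/min.
Outlet amounts (n = n₀ + ν ξ):
  C: 913 − 1(279.2) = 633.8
  A: 607 − 1(279.2) = 327.8
  D: 0 + 1(279.2) = 279.2
  B: 1200 (inert)

634 mol/min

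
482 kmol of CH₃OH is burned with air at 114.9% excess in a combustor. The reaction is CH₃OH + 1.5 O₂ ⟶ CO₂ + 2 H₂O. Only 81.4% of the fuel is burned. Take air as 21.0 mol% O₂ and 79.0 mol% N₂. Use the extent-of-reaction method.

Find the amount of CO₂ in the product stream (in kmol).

Stoichiometric O₂ = 1.5 × 482 = 723 kmol; O₂ fed = 723 × 2.149 = 1554 kmol.
N₂ fed = 1554 × 79/21 = 5845 kmol.
Fuel reacted = 0.814 × 482 → ξ = 392.3 kmol.
Outlet (n = n₀ + ν ξ):
  CH₃OH: 482 − 1(392.3) = 89.65
  O₂: 1554 − 1.5(392.3) = 965.2
  N₂: 5845 (inert)
  CO₂: 0 + 1(392.3) = 392.3
  H₂O: 0 + 2(392.3) = 784.7

392 kmol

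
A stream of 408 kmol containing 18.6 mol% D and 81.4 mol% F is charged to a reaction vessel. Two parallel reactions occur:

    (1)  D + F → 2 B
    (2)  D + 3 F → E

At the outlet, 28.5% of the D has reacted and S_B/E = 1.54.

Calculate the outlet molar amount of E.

Conversion of D: D consumed = 0.285 × 75.89 = 21.63 kmol = 1ξ₁ + 1ξ₂.
Selectivity: 2ξ₁ / (1ξ₂) = 1.54 → ξ₁ = 0.77 ξ₂.
Substitute: (1·0.77 + 1) ξ₂ = 21.63 → ξ₂ = 12.22 kmol, ξ₁ = 9.409 kmol.
Outlet amounts (n = n₀ + Σ ν·ξ):
  D: 75.89 − 1(9.409) − 1(12.22) = 54.26
  F: 332.1 − 1(9.409) − 3(12.22) = 286
  B: 0 + 2(9.409) = 18.82
  E: 0 + 1(12.22) = 12.22

12.2 kmol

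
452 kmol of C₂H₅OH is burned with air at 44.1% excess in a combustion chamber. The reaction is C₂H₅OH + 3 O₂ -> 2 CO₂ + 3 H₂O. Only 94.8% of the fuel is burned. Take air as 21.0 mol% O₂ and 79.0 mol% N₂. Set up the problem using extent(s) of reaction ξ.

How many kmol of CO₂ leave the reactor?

Stoichiometric O₂ = 3 × 452 = 1356 kmol; O₂ fed = 1356 × 1.441 = 1954 kmol.
N₂ fed = 1954 × 79/21 = 7351 kmol.
Fuel reacted = 0.948 × 452 → ξ = 428.5 kmol.
Outlet (n = n₀ + ν ξ):
  C₂H₅OH: 452 − 1(428.5) = 23.5
  O₂: 1954 − 3(428.5) = 668.5
  N₂: 7351 (inert)
  CO₂: 0 + 2(428.5) = 857
  H₂O: 0 + 3(428.5) = 1285

857 kmol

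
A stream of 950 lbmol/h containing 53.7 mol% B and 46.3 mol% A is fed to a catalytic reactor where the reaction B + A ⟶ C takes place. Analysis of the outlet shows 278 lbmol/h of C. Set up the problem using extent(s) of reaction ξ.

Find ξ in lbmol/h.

For C: n = n₀ + 1ξ → 278 = 0 + 1ξ, giving ξ = 278 lbmol/h.
Outlet amounts (n = n₀ + ν ξ):
  B: 510.1 − 1(278) = 232.1
  A: 439.9 − 1(278) = 161.9
  C: 0 + 1(278) = 278

ξ = 278 lbmol/h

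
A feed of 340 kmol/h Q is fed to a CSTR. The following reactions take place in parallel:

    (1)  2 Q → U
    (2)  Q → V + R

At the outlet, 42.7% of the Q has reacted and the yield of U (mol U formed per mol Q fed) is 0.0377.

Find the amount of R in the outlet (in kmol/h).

Yield of U: 1ξ₁ / 340 = 0.0377 → ξ₁ = 12.82 kmol/h.
Conversion of Q: 2ξ₁ + 1ξ₂ = 0.427 × 340 = 145.2 → ξ₂ = 119.5 kmol/h.
Outlet amounts (n = n₀ + Σ ν·ξ):
  Q: 340 − 2(12.82) − 1(119.5) = 194.8
  U: 0 + 1(12.82) = 12.82
  V: 0 + 1(119.5) = 119.5
  R: 0 + 1(119.5) = 119.5

120 kmol/h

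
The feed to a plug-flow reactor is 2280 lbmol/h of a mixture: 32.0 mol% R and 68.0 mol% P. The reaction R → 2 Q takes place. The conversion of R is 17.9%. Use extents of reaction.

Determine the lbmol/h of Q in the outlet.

R reacted = 0.179 × 729.6 = 130.6 lbmol/h; ν_R = −1, so ξ = 130.6/1 = 130.6 lbmol/h.
Outlet amounts (n = n₀ + ν ξ):
  R: 729.6 − 1(130.6) = 599
  Q: 0 + 2(130.6) = 261.2
  P: 1550 (inert)

261 lbmol/h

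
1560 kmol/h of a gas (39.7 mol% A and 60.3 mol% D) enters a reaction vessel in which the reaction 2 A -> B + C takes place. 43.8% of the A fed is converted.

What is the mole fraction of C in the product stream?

0.0869

A reacted = 0.438 × 619.3 = 271.3 kmol/h; ν_A = −2, so ξ = 271.3/2 = 135.6 kmol/h.
Outlet amounts (n = n₀ + ν ξ):
  A: 619.3 − 2(135.6) = 348.1
  B: 0 + 1(135.6) = 135.6
  C: 0 + 1(135.6) = 135.6
  D: 940.7 (inert)
Total out = 1560 kmol/h; y_C = 135.6 / 1560 = 0.08694.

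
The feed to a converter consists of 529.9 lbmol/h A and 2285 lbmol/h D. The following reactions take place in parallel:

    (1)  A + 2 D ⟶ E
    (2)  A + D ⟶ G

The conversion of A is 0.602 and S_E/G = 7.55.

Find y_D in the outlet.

0.761

Conversion of A: A consumed = 0.602 × 529.9 = 319 lbmol/h = 1ξ₁ + 1ξ₂.
Selectivity: 1ξ₁ / (1ξ₂) = 7.55 → ξ₁ = 7.55 ξ₂.
Substitute: (1·7.55 + 1) ξ₂ = 319 → ξ₂ = 37.31 lbmol/h, ξ₁ = 281.7 lbmol/h.
Outlet amounts (n = n₀ + Σ ν·ξ):
  A: 529.9 − 1(281.7) − 1(37.31) = 210.9
  D: 2285 − 2(281.7) − 1(37.31) = 1684
  E: 0 + 1(281.7) = 281.7
  G: 0 + 1(37.31) = 37.31
Total out = 2214 lbmol/h; y_D = 1684 / 2214 = 0.7607.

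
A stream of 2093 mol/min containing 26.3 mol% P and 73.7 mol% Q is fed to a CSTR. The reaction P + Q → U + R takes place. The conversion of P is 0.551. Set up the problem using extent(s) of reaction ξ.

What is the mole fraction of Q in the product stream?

0.592

P reacted = 0.551 × 550.5 = 303.3 mol/min; ν_P = −1, so ξ = 303.3/1 = 303.3 mol/min.
Outlet amounts (n = n₀ + ν ξ):
  P: 550.5 − 1(303.3) = 247.2
  Q: 1543 − 1(303.3) = 1239
  U: 0 + 1(303.3) = 303.3
  R: 0 + 1(303.3) = 303.3
Total out = 2093 mol/min; y_Q = 1239 / 2093 = 0.5921.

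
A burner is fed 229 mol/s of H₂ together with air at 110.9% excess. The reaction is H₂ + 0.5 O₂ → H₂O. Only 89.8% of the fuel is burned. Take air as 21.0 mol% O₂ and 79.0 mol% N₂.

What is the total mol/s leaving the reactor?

1280 mol/s

Stoichiometric O₂ = 0.5 × 229 = 114.5 mol/s; O₂ fed = 114.5 × 2.109 = 241.5 mol/s.
N₂ fed = 241.5 × 79/21 = 908.4 mol/s.
Fuel reacted = 0.898 × 229 → ξ = 205.6 mol/s.
Outlet (n = n₀ + ν ξ):
  H₂: 229 − 1(205.6) = 23.36
  O₂: 241.5 − 0.5(205.6) = 138.7
  N₂: 908.4 (inert)
  H₂O: 0 + 1(205.6) = 205.6
Total out = 23.36 + 138.7 + 908.4 + 205.6 = 1276 mol/s.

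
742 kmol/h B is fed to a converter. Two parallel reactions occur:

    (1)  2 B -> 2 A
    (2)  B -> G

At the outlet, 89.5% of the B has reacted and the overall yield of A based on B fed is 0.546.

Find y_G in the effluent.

0.349

Yield of A: 2ξ₁ / 742 = 0.546 → ξ₁ = 202.6 kmol/h.
Conversion of B: 2ξ₁ + 1ξ₂ = 0.895 × 742 = 664.1 → ξ₂ = 259 kmol/h.
Outlet amounts (n = n₀ + Σ ν·ξ):
  B: 742 − 2(202.6) − 1(259) = 77.91
  A: 0 + 2(202.6) = 405.1
  G: 0 + 1(259) = 259
Total out = 742 kmol/h; y_G = 259 / 742 = 0.349.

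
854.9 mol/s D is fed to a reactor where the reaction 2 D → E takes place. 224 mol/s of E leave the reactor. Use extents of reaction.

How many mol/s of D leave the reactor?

407 mol/s

For E: n = n₀ + 1ξ → 224 = 0 + 1ξ, giving ξ = 224 mol/s.
Outlet amounts (n = n₀ + ν ξ):
  D: 854.9 − 2(224) = 406.9
  E: 0 + 1(224) = 224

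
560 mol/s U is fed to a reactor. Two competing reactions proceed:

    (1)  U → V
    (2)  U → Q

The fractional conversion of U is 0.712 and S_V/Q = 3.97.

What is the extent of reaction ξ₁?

ξ₁ = 318 mol/s

Conversion of U: U consumed = 0.712 × 560 = 398.7 mol/s = 1ξ₁ + 1ξ₂.
Selectivity: 1ξ₁ / (1ξ₂) = 3.97 → ξ₁ = 3.97 ξ₂.
Substitute: (1·3.97 + 1) ξ₂ = 398.7 → ξ₂ = 80.23 mol/s, ξ₁ = 318.5 mol/s.
Outlet amounts (n = n₀ + Σ ν·ξ):
  U: 560 − 1(318.5) − 1(80.23) = 161.3
  V: 0 + 1(318.5) = 318.5
  Q: 0 + 1(80.23) = 80.23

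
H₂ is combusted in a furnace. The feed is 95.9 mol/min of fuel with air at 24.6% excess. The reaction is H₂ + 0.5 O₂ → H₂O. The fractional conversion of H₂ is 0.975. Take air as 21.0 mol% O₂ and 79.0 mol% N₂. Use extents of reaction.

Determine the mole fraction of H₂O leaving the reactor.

0.28

Stoichiometric O₂ = 0.5 × 95.9 = 47.95 mol/min; O₂ fed = 47.95 × 1.246 = 59.75 mol/min.
N₂ fed = 59.75 × 79/21 = 224.8 mol/min.
Fuel reacted = 0.975 × 95.9 → ξ = 93.5 mol/min.
Outlet (n = n₀ + ν ξ):
  H₂: 95.9 − 1(93.5) = 2.398
  O₂: 59.75 − 0.5(93.5) = 12.99
  N₂: 224.8 (inert)
  H₂O: 0 + 1(93.5) = 93.5
Total out = 333.7 mol/min; y_H₂O = 93.5 / 333.7 = 0.2802.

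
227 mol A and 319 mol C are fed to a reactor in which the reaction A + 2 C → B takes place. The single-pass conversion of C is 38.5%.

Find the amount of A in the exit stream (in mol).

166 mol

C reacted = 0.385 × 319 = 122.8 mol; ν_C = −2, so ξ = 122.8/2 = 61.41 mol.
Outlet amounts (n = n₀ + ν ξ):
  A: 227 − 1(61.41) = 165.6
  C: 319 − 2(61.41) = 196.2
  B: 0 + 1(61.41) = 61.41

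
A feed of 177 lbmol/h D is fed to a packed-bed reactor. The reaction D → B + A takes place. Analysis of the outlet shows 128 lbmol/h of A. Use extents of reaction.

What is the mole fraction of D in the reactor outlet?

0.161

For A: n = n₀ + 1ξ → 128 = 0 + 1ξ, giving ξ = 128 lbmol/h.
Outlet amounts (n = n₀ + ν ξ):
  D: 177 − 1(128) = 49
  B: 0 + 1(128) = 128
  A: 0 + 1(128) = 128
Total out = 305 lbmol/h; y_D = 49 / 305 = 0.1607.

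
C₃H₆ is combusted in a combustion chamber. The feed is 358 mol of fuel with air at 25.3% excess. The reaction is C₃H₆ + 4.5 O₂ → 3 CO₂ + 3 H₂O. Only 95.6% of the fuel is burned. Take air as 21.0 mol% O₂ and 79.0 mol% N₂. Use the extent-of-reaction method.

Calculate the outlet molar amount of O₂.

478 mol

Stoichiometric O₂ = 4.5 × 358 = 1611 mol; O₂ fed = 1611 × 1.253 = 2019 mol.
N₂ fed = 2019 × 79/21 = 7594 mol.
Fuel reacted = 0.956 × 358 → ξ = 342.2 mol.
Outlet (n = n₀ + ν ξ):
  C₃H₆: 358 − 1(342.2) = 15.75
  O₂: 2019 − 4.5(342.2) = 478.5
  N₂: 7594 (inert)
  CO₂: 0 + 3(342.2) = 1027
  H₂O: 0 + 3(342.2) = 1027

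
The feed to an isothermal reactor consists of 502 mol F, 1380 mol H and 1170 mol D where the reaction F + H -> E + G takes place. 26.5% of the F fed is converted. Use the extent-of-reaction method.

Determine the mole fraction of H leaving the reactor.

0.409

F reacted = 0.265 × 502 = 133 mol; ν_F = −1, so ξ = 133/1 = 133 mol.
Outlet amounts (n = n₀ + ν ξ):
  F: 502 − 1(133) = 369
  H: 1380 − 1(133) = 1247
  E: 0 + 1(133) = 133
  G: 0 + 1(133) = 133
  D: 1170 (inert)
Total out = 3052 mol; y_H = 1247 / 3052 = 0.4086.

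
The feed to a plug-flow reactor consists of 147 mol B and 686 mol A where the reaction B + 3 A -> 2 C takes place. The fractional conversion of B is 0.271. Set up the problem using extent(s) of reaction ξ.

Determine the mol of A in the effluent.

566 mol

B reacted = 0.271 × 147 = 39.84 mol; ν_B = −1, so ξ = 39.84/1 = 39.84 mol.
Outlet amounts (n = n₀ + ν ξ):
  B: 147 − 1(39.84) = 107.2
  A: 686 − 3(39.84) = 566.5
  C: 0 + 2(39.84) = 79.67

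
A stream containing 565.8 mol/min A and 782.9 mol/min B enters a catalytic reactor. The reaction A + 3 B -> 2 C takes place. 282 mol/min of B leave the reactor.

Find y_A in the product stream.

0.393

For B: n = n₀ − 3ξ → 282 = 782.9 − 3ξ, giving ξ = 167 mol/min.
Outlet amounts (n = n₀ + ν ξ):
  A: 565.8 − 1(167) = 398.8
  B: 782.9 − 3(167) = 282
  C: 0 + 2(167) = 333.9
Total out = 1015 mol/min; y_A = 398.8 / 1015 = 0.393.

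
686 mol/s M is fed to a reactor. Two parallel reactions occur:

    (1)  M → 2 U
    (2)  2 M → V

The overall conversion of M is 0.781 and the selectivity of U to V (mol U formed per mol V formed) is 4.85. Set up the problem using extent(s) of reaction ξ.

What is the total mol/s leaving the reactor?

Conversion of M: M consumed = 0.781 × 686 = 535.8 mol/s = 1ξ₁ + 2ξ₂.
Selectivity: 2ξ₁ / (1ξ₂) = 4.85 → ξ₁ = 2.425 ξ₂.
Substitute: (1·2.425 + 2) ξ₂ = 535.8 → ξ₂ = 121.1 mol/s, ξ₁ = 293.6 mol/s.
Outlet amounts (n = n₀ + Σ ν·ξ):
  M: 686 − 1(293.6) − 2(121.1) = 150.2
  U: 0 + 2(293.6) = 587.2
  V: 0 + 1(121.1) = 121.1
Total out = 150.2 + 587.2 + 121.1 = 858.5 mol/s.

859 mol/s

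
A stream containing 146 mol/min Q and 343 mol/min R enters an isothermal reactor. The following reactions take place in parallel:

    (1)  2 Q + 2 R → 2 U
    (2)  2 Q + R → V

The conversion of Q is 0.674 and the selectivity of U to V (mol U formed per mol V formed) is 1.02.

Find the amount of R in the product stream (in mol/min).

277 mol/min

Conversion of Q: Q consumed = 0.674 × 146 = 98.4 mol/min = 2ξ₁ + 2ξ₂.
Selectivity: 2ξ₁ / (1ξ₂) = 1.02 → ξ₁ = 0.51 ξ₂.
Substitute: (2·0.51 + 2) ξ₂ = 98.4 → ξ₂ = 32.58 mol/min, ξ₁ = 16.62 mol/min.
Outlet amounts (n = n₀ + Σ ν·ξ):
  Q: 146 − 2(16.62) − 2(32.58) = 47.6
  R: 343 − 2(16.62) − 1(32.58) = 277.2
  U: 0 + 2(16.62) = 33.24
  V: 0 + 1(32.58) = 32.58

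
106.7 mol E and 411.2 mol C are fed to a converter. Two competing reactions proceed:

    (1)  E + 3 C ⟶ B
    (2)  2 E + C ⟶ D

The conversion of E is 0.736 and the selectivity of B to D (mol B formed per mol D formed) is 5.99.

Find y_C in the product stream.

Conversion of E: E consumed = 0.736 × 106.7 = 78.53 mol = 1ξ₁ + 2ξ₂.
Selectivity: 1ξ₁ / (1ξ₂) = 5.99 → ξ₁ = 5.99 ξ₂.
Substitute: (1·5.99 + 2) ξ₂ = 78.53 → ξ₂ = 9.829 mol, ξ₁ = 58.87 mol.
Outlet amounts (n = n₀ + Σ ν·ξ):
  E: 106.7 − 1(58.87) − 2(9.829) = 28.17
  C: 411.2 − 3(58.87) − 1(9.829) = 224.7
  B: 0 + 1(58.87) = 58.87
  D: 0 + 1(9.829) = 9.829
Total out = 321.6 mol; y_C = 224.7 / 321.6 = 0.6988.

0.699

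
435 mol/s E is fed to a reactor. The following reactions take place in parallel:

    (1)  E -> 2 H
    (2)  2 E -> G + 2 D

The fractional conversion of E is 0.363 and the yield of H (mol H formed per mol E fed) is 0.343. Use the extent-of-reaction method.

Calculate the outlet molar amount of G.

41.7 mol/s

Yield of H: 2ξ₁ / 435 = 0.343 → ξ₁ = 74.6 mol/s.
Conversion of E: 1ξ₁ + 2ξ₂ = 0.363 × 435 = 157.9 → ξ₂ = 41.65 mol/s.
Outlet amounts (n = n₀ + Σ ν·ξ):
  E: 435 − 1(74.6) − 2(41.65) = 277.1
  H: 0 + 2(74.6) = 149.2
  G: 0 + 1(41.65) = 41.65
  D: 0 + 2(41.65) = 83.3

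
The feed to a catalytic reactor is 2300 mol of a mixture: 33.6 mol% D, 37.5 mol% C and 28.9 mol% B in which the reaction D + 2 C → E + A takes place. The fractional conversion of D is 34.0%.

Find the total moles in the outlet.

2040 mol

D reacted = 0.34 × 772.8 = 262.8 mol; ν_D = −1, so ξ = 262.8/1 = 262.8 mol.
Outlet amounts (n = n₀ + ν ξ):
  D: 772.8 − 1(262.8) = 510
  C: 862.5 − 2(262.8) = 337
  E: 0 + 1(262.8) = 262.8
  A: 0 + 1(262.8) = 262.8
  B: 664.7 (inert)
Total out = 510 + 337 + 262.8 + 262.8 + 664.7 = 2037 mol.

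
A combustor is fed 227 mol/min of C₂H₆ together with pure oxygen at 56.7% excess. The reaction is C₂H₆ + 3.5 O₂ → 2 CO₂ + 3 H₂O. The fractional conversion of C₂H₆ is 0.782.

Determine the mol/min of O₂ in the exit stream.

Stoichiometric O₂ = 3.5 × 227 = 794.5 mol/min; O₂ fed = 794.5 × 1.567 = 1245 mol/min.
Fuel reacted = 0.782 × 227 → ξ = 177.5 mol/min.
Outlet (n = n₀ + ν ξ):
  C₂H₆: 227 − 1(177.5) = 49.49
  O₂: 1245 − 3.5(177.5) = 623.7
  CO₂: 0 + 2(177.5) = 355
  H₂O: 0 + 3(177.5) = 532.5

624 mol/min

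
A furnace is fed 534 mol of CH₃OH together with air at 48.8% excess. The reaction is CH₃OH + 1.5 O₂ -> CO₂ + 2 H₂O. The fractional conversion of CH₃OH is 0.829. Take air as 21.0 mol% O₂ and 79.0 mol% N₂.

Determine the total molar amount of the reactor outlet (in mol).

6430 mol

Stoichiometric O₂ = 1.5 × 534 = 801 mol; O₂ fed = 801 × 1.488 = 1192 mol.
N₂ fed = 1192 × 79/21 = 4484 mol.
Fuel reacted = 0.829 × 534 → ξ = 442.7 mol.
Outlet (n = n₀ + ν ξ):
  CH₃OH: 534 − 1(442.7) = 91.31
  O₂: 1192 − 1.5(442.7) = 527.9
  N₂: 4484 (inert)
  CO₂: 0 + 1(442.7) = 442.7
  H₂O: 0 + 2(442.7) = 885.4
Total out = 91.31 + 527.9 + 4484 + 442.7 + 885.4 = 6431 mol.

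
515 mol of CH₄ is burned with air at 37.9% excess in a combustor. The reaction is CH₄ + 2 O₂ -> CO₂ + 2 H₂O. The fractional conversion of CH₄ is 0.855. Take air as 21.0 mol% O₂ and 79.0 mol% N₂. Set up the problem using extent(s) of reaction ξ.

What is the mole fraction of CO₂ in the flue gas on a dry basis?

Stoichiometric O₂ = 2 × 515 = 1030 mol; O₂ fed = 1030 × 1.379 = 1420 mol.
N₂ fed = 1420 × 79/21 = 5343 mol.
Fuel reacted = 0.855 × 515 → ξ = 440.3 mol.
Outlet (n = n₀ + ν ξ):
  CH₄: 515 − 1(440.3) = 74.68
  O₂: 1420 − 2(440.3) = 539.7
  N₂: 5343 (inert)
  CO₂: 0 + 1(440.3) = 440.3
  H₂O: 0 + 2(440.3) = 880.6
Dry total = 6398 mol; y_CO₂ (dry) = 440.3 / 6398 = 0.06882.

0.0688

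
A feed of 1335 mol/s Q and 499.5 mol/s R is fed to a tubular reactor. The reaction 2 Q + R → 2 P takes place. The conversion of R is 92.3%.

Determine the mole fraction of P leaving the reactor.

0.671

R reacted = 0.923 × 499.5 = 461 mol/s; ν_R = −1, so ξ = 461/1 = 461 mol/s.
Outlet amounts (n = n₀ + ν ξ):
  Q: 1335 − 2(461) = 412.9
  R: 499.5 − 1(461) = 38.46
  P: 0 + 2(461) = 922.1
Total out = 1373 mol/s; y_P = 922.1 / 1373 = 0.6714.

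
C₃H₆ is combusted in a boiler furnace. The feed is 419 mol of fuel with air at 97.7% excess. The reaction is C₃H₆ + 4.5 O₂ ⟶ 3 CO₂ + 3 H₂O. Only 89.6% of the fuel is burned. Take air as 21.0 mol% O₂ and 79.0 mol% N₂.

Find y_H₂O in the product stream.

Stoichiometric O₂ = 4.5 × 419 = 1886 mol; O₂ fed = 1886 × 1.977 = 3728 mol.
N₂ fed = 3728 × 79/21 = 14020 mol.
Fuel reacted = 0.896 × 419 → ξ = 375.4 mol.
Outlet (n = n₀ + ν ξ):
  C₃H₆: 419 − 1(375.4) = 43.58
  O₂: 3728 − 4.5(375.4) = 2038
  N₂: 14020 (inert)
  CO₂: 0 + 3(375.4) = 1126
  H₂O: 0 + 3(375.4) = 1126
Total out = 18360 mol; y_H₂O = 1126 / 18360 = 0.06135.

0.0614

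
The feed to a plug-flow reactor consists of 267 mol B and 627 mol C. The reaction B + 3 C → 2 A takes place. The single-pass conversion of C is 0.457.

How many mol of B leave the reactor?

171 mol

C reacted = 0.457 × 627 = 286.5 mol; ν_C = −3, so ξ = 286.5/3 = 95.51 mol.
Outlet amounts (n = n₀ + ν ξ):
  B: 267 − 1(95.51) = 171.5
  C: 627 − 3(95.51) = 340.5
  A: 0 + 2(95.51) = 191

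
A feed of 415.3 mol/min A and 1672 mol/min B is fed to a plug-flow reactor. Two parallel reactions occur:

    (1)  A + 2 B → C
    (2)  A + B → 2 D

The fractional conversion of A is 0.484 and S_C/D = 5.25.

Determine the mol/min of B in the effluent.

1290 mol/min

Conversion of A: A consumed = 0.484 × 415.3 = 201 mol/min = 1ξ₁ + 1ξ₂.
Selectivity: 1ξ₁ / (2ξ₂) = 5.25 → ξ₁ = 10.5 ξ₂.
Substitute: (1·10.5 + 1) ξ₂ = 201 → ξ₂ = 17.48 mol/min, ξ₁ = 183.5 mol/min.
Outlet amounts (n = n₀ + Σ ν·ξ):
  A: 415.3 − 1(183.5) − 1(17.48) = 214.3
  B: 1672 − 2(183.5) − 1(17.48) = 1287
  C: 0 + 1(183.5) = 183.5
  D: 0 + 2(17.48) = 34.96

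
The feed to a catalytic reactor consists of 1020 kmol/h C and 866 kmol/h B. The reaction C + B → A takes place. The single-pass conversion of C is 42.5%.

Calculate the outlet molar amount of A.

C reacted = 0.425 × 1020 = 433.5 kmol/h; ν_C = −1, so ξ = 433.5/1 = 433.5 kmol/h.
Outlet amounts (n = n₀ + ν ξ):
  C: 1020 − 1(433.5) = 586.5
  B: 866 − 1(433.5) = 432.5
  A: 0 + 1(433.5) = 433.5

434 kmol/h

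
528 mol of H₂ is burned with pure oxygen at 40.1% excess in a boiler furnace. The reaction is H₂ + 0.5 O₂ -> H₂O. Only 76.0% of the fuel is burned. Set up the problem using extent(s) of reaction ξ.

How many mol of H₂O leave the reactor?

Stoichiometric O₂ = 0.5 × 528 = 264 mol; O₂ fed = 264 × 1.401 = 369.9 mol.
Fuel reacted = 0.76 × 528 → ξ = 401.3 mol.
Outlet (n = n₀ + ν ξ):
  H₂: 528 − 1(401.3) = 126.7
  O₂: 369.9 − 0.5(401.3) = 169.2
  H₂O: 0 + 1(401.3) = 401.3

401 mol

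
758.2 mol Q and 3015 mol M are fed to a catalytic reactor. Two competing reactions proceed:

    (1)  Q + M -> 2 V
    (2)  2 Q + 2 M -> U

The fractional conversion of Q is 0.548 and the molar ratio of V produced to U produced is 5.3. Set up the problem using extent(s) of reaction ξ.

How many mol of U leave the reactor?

Conversion of Q: Q consumed = 0.548 × 758.2 = 415.5 mol = 1ξ₁ + 2ξ₂.
Selectivity: 2ξ₁ / (1ξ₂) = 5.3 → ξ₁ = 2.65 ξ₂.
Substitute: (1·2.65 + 2) ξ₂ = 415.5 → ξ₂ = 89.35 mol, ξ₁ = 236.8 mol.
Outlet amounts (n = n₀ + Σ ν·ξ):
  Q: 758.2 − 1(236.8) − 2(89.35) = 342.7
  M: 3015 − 1(236.8) − 2(89.35) = 2600
  V: 0 + 2(236.8) = 473.6
  U: 0 + 1(89.35) = 89.35

89.4 mol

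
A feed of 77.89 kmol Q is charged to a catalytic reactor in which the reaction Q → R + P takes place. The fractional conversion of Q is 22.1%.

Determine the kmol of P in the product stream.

17.2 kmol

Q reacted = 0.221 × 77.89 = 17.21 kmol; ν_Q = −1, so ξ = 17.21/1 = 17.21 kmol.
Outlet amounts (n = n₀ + ν ξ):
  Q: 77.89 − 1(17.21) = 60.68
  R: 0 + 1(17.21) = 17.21
  P: 0 + 1(17.21) = 17.21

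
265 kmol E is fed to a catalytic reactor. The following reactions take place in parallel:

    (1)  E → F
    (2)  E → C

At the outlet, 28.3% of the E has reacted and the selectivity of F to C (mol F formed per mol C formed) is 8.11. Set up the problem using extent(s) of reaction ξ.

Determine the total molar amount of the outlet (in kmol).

265 kmol

Conversion of E: E consumed = 0.283 × 265 = 74.99 kmol = 1ξ₁ + 1ξ₂.
Selectivity: 1ξ₁ / (1ξ₂) = 8.11 → ξ₁ = 8.11 ξ₂.
Substitute: (1·8.11 + 1) ξ₂ = 74.99 → ξ₂ = 8.232 kmol, ξ₁ = 66.76 kmol.
Outlet amounts (n = n₀ + Σ ν·ξ):
  E: 265 − 1(66.76) − 1(8.232) = 190
  F: 0 + 1(66.76) = 66.76
  C: 0 + 1(8.232) = 8.232
Total out = 190 + 66.76 + 8.232 = 265 kmol.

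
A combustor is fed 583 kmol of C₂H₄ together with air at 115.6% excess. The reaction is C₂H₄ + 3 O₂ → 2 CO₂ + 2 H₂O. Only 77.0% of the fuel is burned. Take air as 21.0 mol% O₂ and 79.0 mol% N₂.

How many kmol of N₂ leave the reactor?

Stoichiometric O₂ = 3 × 583 = 1749 kmol; O₂ fed = 1749 × 2.156 = 3771 kmol.
N₂ fed = 3771 × 79/21 = 14190 kmol.
Fuel reacted = 0.77 × 583 → ξ = 448.9 kmol.
Outlet (n = n₀ + ν ξ):
  C₂H₄: 583 − 1(448.9) = 134.1
  O₂: 3771 − 3(448.9) = 2424
  N₂: 14190 (inert)
  CO₂: 0 + 2(448.9) = 897.8
  H₂O: 0 + 2(448.9) = 897.8

14200 kmol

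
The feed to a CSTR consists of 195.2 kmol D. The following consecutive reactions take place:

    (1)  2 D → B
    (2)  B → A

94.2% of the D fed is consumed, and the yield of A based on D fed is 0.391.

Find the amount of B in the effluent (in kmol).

Conversion of D: D consumed = 2ξ₁ = 0.942 × 195.2 → ξ₁ = 91.94 kmol.
Yield of A: 1ξ₂ / 195.2 = 0.391 → ξ₂ = 76.32 kmol.
Outlet amounts (n = n₀ + Σ ν·ξ):
  D: 195.2 − 2(91.94) = 11.32
  B: 0 + 1(91.94) − 1(76.32) = 15.62
  A: 0 + 1(76.32) = 76.32

15.6 kmol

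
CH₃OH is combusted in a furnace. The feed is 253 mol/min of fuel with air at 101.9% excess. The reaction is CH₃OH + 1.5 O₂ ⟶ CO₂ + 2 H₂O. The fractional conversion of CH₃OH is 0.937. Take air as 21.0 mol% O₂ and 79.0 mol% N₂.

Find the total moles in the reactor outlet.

Stoichiometric O₂ = 1.5 × 253 = 379.5 mol/min; O₂ fed = 379.5 × 2.019 = 766.2 mol/min.
N₂ fed = 766.2 × 79/21 = 2882 mol/min.
Fuel reacted = 0.937 × 253 → ξ = 237.1 mol/min.
Outlet (n = n₀ + ν ξ):
  CH₃OH: 253 − 1(237.1) = 15.94
  O₂: 766.2 − 1.5(237.1) = 410.6
  N₂: 2882 (inert)
  CO₂: 0 + 1(237.1) = 237.1
  H₂O: 0 + 2(237.1) = 474.1
Total out = 15.94 + 410.6 + 2882 + 237.1 + 474.1 = 4020 mol/min.

4020 mol/min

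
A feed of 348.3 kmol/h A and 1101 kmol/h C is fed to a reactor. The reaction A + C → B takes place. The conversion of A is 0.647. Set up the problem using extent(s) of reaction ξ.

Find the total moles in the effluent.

A reacted = 0.647 × 348.3 = 225.4 kmol/h; ν_A = −1, so ξ = 225.4/1 = 225.4 kmol/h.
Outlet amounts (n = n₀ + ν ξ):
  A: 348.3 − 1(225.4) = 122.9
  C: 1101 − 1(225.4) = 875.6
  B: 0 + 1(225.4) = 225.4
Total out = 122.9 + 875.6 + 225.4 = 1224 kmol/h.

1220 kmol/h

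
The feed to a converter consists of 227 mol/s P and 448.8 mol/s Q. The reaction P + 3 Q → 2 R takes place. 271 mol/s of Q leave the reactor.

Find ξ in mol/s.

For Q: n = n₀ − 3ξ → 271 = 448.8 − 3ξ, giving ξ = 59.27 mol/s.
Outlet amounts (n = n₀ + ν ξ):
  P: 227 − 1(59.27) = 167.7
  Q: 448.8 − 3(59.27) = 271
  R: 0 + 2(59.27) = 118.5

ξ = 59.3 mol/s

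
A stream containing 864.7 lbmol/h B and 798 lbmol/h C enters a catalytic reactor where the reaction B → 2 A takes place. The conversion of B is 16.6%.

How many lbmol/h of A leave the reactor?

287 lbmol/h

B reacted = 0.166 × 864.7 = 143.5 lbmol/h; ν_B = −1, so ξ = 143.5/1 = 143.5 lbmol/h.
Outlet amounts (n = n₀ + ν ξ):
  B: 864.7 − 1(143.5) = 721.2
  A: 0 + 2(143.5) = 287.1
  C: 798 (inert)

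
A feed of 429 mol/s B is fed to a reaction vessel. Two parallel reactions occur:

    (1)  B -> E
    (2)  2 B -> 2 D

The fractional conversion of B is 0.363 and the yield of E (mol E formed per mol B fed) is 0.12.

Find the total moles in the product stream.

429 mol/s

Yield of E: 1ξ₁ / 429 = 0.12 → ξ₁ = 51.48 mol/s.
Conversion of B: 1ξ₁ + 2ξ₂ = 0.363 × 429 = 155.7 → ξ₂ = 52.12 mol/s.
Outlet amounts (n = n₀ + Σ ν·ξ):
  B: 429 − 1(51.48) − 2(52.12) = 273.3
  E: 0 + 1(51.48) = 51.48
  D: 0 + 2(52.12) = 104.2
Total out = 273.3 + 51.48 + 104.2 = 429 mol/s.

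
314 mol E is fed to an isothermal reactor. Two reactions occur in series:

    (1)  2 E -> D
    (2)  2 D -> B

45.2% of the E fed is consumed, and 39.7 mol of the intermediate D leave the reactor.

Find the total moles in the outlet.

Conversion of E: E consumed = 2ξ₁ = 0.452 × 314 → ξ₁ = 70.96 mol.
D balance: n_D = 0 + 1ξ₁ − 2ξ₂ = 39.7 → ξ₂ = (1·70.96 − 39.7)/2 = 15.63 mol.
Outlet amounts (n = n₀ + Σ ν·ξ):
  E: 314 − 2(70.96) = 172.1
  D: 0 + 1(70.96) − 2(15.63) = 39.7
  B: 0 + 1(15.63) = 15.63
Total out = 172.1 + 39.7 + 15.63 = 227.4 mol.

227 mol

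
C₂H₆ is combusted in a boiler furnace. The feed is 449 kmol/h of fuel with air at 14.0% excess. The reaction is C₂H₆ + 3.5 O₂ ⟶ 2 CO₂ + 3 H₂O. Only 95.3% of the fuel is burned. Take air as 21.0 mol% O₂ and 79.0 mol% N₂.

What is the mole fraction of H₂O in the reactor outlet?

Stoichiometric O₂ = 3.5 × 449 = 1572 kmol/h; O₂ fed = 1572 × 1.140 = 1792 kmol/h.
N₂ fed = 1792 × 79/21 = 6739 kmol/h.
Fuel reacted = 0.953 × 449 → ξ = 427.9 kmol/h.
Outlet (n = n₀ + ν ξ):
  C₂H₆: 449 − 1(427.9) = 21.1
  O₂: 1792 − 3.5(427.9) = 293.9
  N₂: 6739 (inert)
  CO₂: 0 + 2(427.9) = 855.8
  H₂O: 0 + 3(427.9) = 1284
Total out = 9194 kmol/h; y_H₂O = 1284 / 9194 = 0.1396.

0.14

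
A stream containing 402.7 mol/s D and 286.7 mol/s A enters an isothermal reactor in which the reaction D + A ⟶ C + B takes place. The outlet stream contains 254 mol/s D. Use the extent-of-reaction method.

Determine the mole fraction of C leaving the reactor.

0.216

For D: n = n₀ − 1ξ → 254 = 402.7 − 1ξ, giving ξ = 148.7 mol/s.
Outlet amounts (n = n₀ + ν ξ):
  D: 402.7 − 1(148.7) = 254
  A: 286.7 − 1(148.7) = 138
  C: 0 + 1(148.7) = 148.7
  B: 0 + 1(148.7) = 148.7
Total out = 689.4 mol/s; y_C = 148.7 / 689.4 = 0.2157.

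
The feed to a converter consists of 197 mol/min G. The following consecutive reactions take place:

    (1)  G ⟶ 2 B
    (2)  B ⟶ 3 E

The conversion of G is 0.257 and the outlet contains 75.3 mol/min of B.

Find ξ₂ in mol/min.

Conversion of G: G consumed = 1ξ₁ = 0.257 × 197 → ξ₁ = 50.63 mol/min.
B balance: n_B = 0 + 2ξ₁ − 1ξ₂ = 75.3 → ξ₂ = (2·50.63 − 75.3)/1 = 25.96 mol/min.
Outlet amounts (n = n₀ + Σ ν·ξ):
  G: 197 − 1(50.63) = 146.4
  B: 0 + 2(50.63) − 1(25.96) = 75.3
  E: 0 + 3(25.96) = 77.87

ξ₂ = 26 mol/min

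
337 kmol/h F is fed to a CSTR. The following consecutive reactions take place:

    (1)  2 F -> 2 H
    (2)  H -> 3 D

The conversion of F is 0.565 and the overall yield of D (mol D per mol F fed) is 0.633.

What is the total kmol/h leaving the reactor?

Conversion of F: F consumed = 2ξ₁ = 0.565 × 337 → ξ₁ = 95.2 kmol/h.
Yield of D: 3ξ₂ / 337 = 0.633 → ξ₂ = 71.11 kmol/h.
Outlet amounts (n = n₀ + Σ ν·ξ):
  F: 337 − 2(95.2) = 146.6
  H: 0 + 2(95.2) − 1(71.11) = 119.3
  D: 0 + 3(71.11) = 213.3
Total out = 146.6 + 119.3 + 213.3 = 479.2 kmol/h.

479 kmol/h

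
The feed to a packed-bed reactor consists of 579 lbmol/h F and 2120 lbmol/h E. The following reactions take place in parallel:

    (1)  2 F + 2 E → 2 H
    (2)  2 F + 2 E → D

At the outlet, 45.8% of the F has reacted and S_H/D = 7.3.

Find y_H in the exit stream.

Conversion of F: F consumed = 0.458 × 579 = 265.2 lbmol/h = 2ξ₁ + 2ξ₂.
Selectivity: 2ξ₁ / (1ξ₂) = 7.3 → ξ₁ = 3.65 ξ₂.
Substitute: (2·3.65 + 2) ξ₂ = 265.2 → ξ₂ = 28.51 lbmol/h, ξ₁ = 104.1 lbmol/h.
Outlet amounts (n = n₀ + Σ ν·ξ):
  F: 579 − 2(104.1) − 2(28.51) = 313.8
  E: 2120 − 2(104.1) − 2(28.51) = 1855
  H: 0 + 2(104.1) = 208.2
  D: 0 + 1(28.51) = 28.51
Total out = 2405 lbmol/h; y_H = 208.2 / 2405 = 0.08654.

0.0865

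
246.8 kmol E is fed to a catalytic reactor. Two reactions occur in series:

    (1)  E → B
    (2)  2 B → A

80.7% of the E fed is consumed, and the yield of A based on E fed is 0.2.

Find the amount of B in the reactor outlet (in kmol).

100 kmol

Conversion of E: E consumed = 1ξ₁ = 0.807 × 246.8 → ξ₁ = 199.2 kmol.
Yield of A: 1ξ₂ / 246.8 = 0.2 → ξ₂ = 49.36 kmol.
Outlet amounts (n = n₀ + Σ ν·ξ):
  E: 246.8 − 1(199.2) = 47.63
  B: 0 + 1(199.2) − 2(49.36) = 100.4
  A: 0 + 1(49.36) = 49.36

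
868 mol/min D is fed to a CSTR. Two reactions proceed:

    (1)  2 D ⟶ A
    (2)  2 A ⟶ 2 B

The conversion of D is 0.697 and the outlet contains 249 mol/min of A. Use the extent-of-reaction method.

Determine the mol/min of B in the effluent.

Conversion of D: D consumed = 2ξ₁ = 0.697 × 868 → ξ₁ = 302.5 mol/min.
A balance: n_A = 0 + 1ξ₁ − 2ξ₂ = 249 → ξ₂ = (1·302.5 − 249)/2 = 26.75 mol/min.
Outlet amounts (n = n₀ + Σ ν·ξ):
  D: 868 − 2(302.5) = 263
  A: 0 + 1(302.5) − 2(26.75) = 249
  B: 0 + 2(26.75) = 53.5

53.5 mol/min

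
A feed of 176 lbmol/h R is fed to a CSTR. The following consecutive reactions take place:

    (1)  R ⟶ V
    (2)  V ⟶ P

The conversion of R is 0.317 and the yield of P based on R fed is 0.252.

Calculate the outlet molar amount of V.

11.4 lbmol/h

Conversion of R: R consumed = 1ξ₁ = 0.317 × 176 → ξ₁ = 55.79 lbmol/h.
Yield of P: 1ξ₂ / 176 = 0.252 → ξ₂ = 44.35 lbmol/h.
Outlet amounts (n = n₀ + Σ ν·ξ):
  R: 176 − 1(55.79) = 120.2
  V: 0 + 1(55.79) − 1(44.35) = 11.44
  P: 0 + 1(44.35) = 44.35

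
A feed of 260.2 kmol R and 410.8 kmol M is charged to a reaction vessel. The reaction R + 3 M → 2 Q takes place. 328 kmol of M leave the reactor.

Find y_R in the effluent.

0.378

For M: n = n₀ − 3ξ → 328 = 410.8 − 3ξ, giving ξ = 27.6 kmol.
Outlet amounts (n = n₀ + ν ξ):
  R: 260.2 − 1(27.6) = 232.6
  M: 410.8 − 3(27.6) = 328
  Q: 0 + 2(27.6) = 55.2
Total out = 615.8 kmol; y_R = 232.6 / 615.8 = 0.3777.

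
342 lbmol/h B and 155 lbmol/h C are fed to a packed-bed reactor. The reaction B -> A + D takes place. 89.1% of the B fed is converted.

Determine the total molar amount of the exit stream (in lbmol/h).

802 lbmol/h

B reacted = 0.891 × 342 = 304.7 lbmol/h; ν_B = −1, so ξ = 304.7/1 = 304.7 lbmol/h.
Outlet amounts (n = n₀ + ν ξ):
  B: 342 − 1(304.7) = 37.28
  A: 0 + 1(304.7) = 304.7
  D: 0 + 1(304.7) = 304.7
  C: 155 (inert)
Total out = 37.28 + 304.7 + 304.7 + 155 = 801.7 lbmol/h.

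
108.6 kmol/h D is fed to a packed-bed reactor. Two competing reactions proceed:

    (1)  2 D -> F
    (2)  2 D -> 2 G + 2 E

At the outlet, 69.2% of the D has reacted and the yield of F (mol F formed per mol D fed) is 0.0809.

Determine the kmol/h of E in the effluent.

57.6 kmol/h

Yield of F: 1ξ₁ / 108.6 = 0.0809 → ξ₁ = 8.786 kmol/h.
Conversion of D: 2ξ₁ + 2ξ₂ = 0.692 × 108.6 = 75.15 → ξ₂ = 28.79 kmol/h.
Outlet amounts (n = n₀ + Σ ν·ξ):
  D: 108.6 − 2(8.786) − 2(28.79) = 33.45
  F: 0 + 1(8.786) = 8.786
  G: 0 + 2(28.79) = 57.58
  E: 0 + 2(28.79) = 57.58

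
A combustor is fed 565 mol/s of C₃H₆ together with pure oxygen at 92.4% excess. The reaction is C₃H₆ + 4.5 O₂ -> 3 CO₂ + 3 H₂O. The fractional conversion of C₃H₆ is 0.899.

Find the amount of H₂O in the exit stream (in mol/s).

Stoichiometric O₂ = 4.5 × 565 = 2542 mol/s; O₂ fed = 2542 × 1.924 = 4892 mol/s.
Fuel reacted = 0.899 × 565 → ξ = 507.9 mol/s.
Outlet (n = n₀ + ν ξ):
  C₃H₆: 565 − 1(507.9) = 57.06
  O₂: 4892 − 4.5(507.9) = 2606
  CO₂: 0 + 3(507.9) = 1524
  H₂O: 0 + 3(507.9) = 1524

1520 mol/s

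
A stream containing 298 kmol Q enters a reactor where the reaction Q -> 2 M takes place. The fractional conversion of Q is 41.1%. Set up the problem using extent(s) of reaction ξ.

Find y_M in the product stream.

Q reacted = 0.411 × 298 = 122.5 kmol; ν_Q = −1, so ξ = 122.5/1 = 122.5 kmol.
Outlet amounts (n = n₀ + ν ξ):
  Q: 298 − 1(122.5) = 175.5
  M: 0 + 2(122.5) = 245
Total out = 420.5 kmol; y_M = 245 / 420.5 = 0.5826.

0.583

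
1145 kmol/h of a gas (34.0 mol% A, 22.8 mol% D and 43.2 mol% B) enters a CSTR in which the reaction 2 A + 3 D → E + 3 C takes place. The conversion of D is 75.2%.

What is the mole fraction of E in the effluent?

0.0606

D reacted = 0.752 × 261.1 = 196.3 kmol/h; ν_D = −3, so ξ = 196.3/3 = 65.44 kmol/h.
Outlet amounts (n = n₀ + ν ξ):
  A: 389.3 − 2(65.44) = 258.4
  D: 261.1 − 3(65.44) = 64.74
  E: 0 + 1(65.44) = 65.44
  C: 0 + 3(65.44) = 196.3
  B: 494.6 (inert)
Total out = 1080 kmol/h; y_E = 65.44 / 1080 = 0.06062.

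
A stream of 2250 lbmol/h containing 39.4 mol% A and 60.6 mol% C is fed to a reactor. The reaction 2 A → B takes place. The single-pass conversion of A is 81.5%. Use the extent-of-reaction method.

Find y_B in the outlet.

0.191

A reacted = 0.815 × 886.5 = 722.5 lbmol/h; ν_A = −2, so ξ = 722.5/2 = 361.2 lbmol/h.
Outlet amounts (n = n₀ + ν ξ):
  A: 886.5 − 2(361.2) = 164
  B: 0 + 1(361.2) = 361.2
  C: 1364 (inert)
Total out = 1889 lbmol/h; y_B = 361.2 / 1889 = 0.1913.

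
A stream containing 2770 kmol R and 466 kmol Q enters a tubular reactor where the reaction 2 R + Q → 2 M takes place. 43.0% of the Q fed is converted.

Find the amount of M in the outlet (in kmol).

401 kmol

Q reacted = 0.43 × 466 = 200.4 kmol; ν_Q = −1, so ξ = 200.4/1 = 200.4 kmol.
Outlet amounts (n = n₀ + ν ξ):
  R: 2770 − 2(200.4) = 2369
  Q: 466 − 1(200.4) = 265.6
  M: 0 + 2(200.4) = 400.8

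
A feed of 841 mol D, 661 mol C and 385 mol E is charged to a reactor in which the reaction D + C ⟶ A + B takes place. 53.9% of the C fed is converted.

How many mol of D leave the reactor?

C reacted = 0.539 × 661 = 356.3 mol; ν_C = −1, so ξ = 356.3/1 = 356.3 mol.
Outlet amounts (n = n₀ + ν ξ):
  D: 841 − 1(356.3) = 484.7
  C: 661 − 1(356.3) = 304.7
  A: 0 + 1(356.3) = 356.3
  B: 0 + 1(356.3) = 356.3
  E: 385 (inert)

485 mol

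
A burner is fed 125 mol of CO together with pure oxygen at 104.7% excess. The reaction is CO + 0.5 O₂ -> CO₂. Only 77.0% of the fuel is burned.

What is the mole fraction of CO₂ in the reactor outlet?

Stoichiometric O₂ = 0.5 × 125 = 62.5 mol; O₂ fed = 62.5 × 2.047 = 127.9 mol.
Fuel reacted = 0.77 × 125 → ξ = 96.25 mol.
Outlet (n = n₀ + ν ξ):
  CO: 125 − 1(96.25) = 28.75
  O₂: 127.9 − 0.5(96.25) = 79.81
  CO₂: 0 + 1(96.25) = 96.25
Total out = 204.8 mol; y_CO₂ = 96.25 / 204.8 = 0.4699.

0.47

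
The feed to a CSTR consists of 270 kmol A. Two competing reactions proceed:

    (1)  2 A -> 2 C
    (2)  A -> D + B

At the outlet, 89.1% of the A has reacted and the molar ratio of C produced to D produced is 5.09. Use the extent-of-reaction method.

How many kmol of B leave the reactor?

39.5 kmol

Conversion of A: A consumed = 0.891 × 270 = 240.6 kmol = 2ξ₁ + 1ξ₂.
Selectivity: 2ξ₁ / (1ξ₂) = 5.09 → ξ₁ = 2.545 ξ₂.
Substitute: (2·2.545 + 1) ξ₂ = 240.6 → ξ₂ = 39.5 kmol, ξ₁ = 100.5 kmol.
Outlet amounts (n = n₀ + Σ ν·ξ):
  A: 270 − 2(100.5) − 1(39.5) = 29.43
  C: 0 + 2(100.5) = 201.1
  D: 0 + 1(39.5) = 39.5
  B: 0 + 1(39.5) = 39.5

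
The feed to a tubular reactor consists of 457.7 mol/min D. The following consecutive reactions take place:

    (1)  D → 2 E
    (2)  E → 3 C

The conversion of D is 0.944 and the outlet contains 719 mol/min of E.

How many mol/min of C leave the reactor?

435 mol/min

Conversion of D: D consumed = 1ξ₁ = 0.944 × 457.7 → ξ₁ = 432.1 mol/min.
E balance: n_E = 0 + 2ξ₁ − 1ξ₂ = 719 → ξ₂ = (2·432.1 − 719)/1 = 145.1 mol/min.
Outlet amounts (n = n₀ + Σ ν·ξ):
  D: 457.7 − 1(432.1) = 25.63
  E: 0 + 2(432.1) − 1(145.1) = 719
  C: 0 + 3(145.1) = 435.4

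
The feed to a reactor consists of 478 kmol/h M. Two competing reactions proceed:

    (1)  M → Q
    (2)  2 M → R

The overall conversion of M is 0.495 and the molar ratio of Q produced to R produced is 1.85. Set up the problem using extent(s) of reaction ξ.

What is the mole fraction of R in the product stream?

0.148

Conversion of M: M consumed = 0.495 × 478 = 236.6 kmol/h = 1ξ₁ + 2ξ₂.
Selectivity: 1ξ₁ / (1ξ₂) = 1.85 → ξ₁ = 1.85 ξ₂.
Substitute: (1·1.85 + 2) ξ₂ = 236.6 → ξ₂ = 61.46 kmol/h, ξ₁ = 113.7 kmol/h.
Outlet amounts (n = n₀ + Σ ν·ξ):
  M: 478 − 1(113.7) − 2(61.46) = 241.4
  Q: 0 + 1(113.7) = 113.7
  R: 0 + 1(61.46) = 61.46
Total out = 416.5 kmol/h; y_R = 61.46 / 416.5 = 0.1475.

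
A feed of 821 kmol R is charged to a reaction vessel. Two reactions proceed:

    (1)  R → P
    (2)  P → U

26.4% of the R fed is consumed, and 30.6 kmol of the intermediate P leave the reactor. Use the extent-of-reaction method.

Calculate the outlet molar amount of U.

186 kmol

Conversion of R: R consumed = 1ξ₁ = 0.264 × 821 → ξ₁ = 216.7 kmol.
P balance: n_P = 0 + 1ξ₁ − 1ξ₂ = 30.6 → ξ₂ = (1·216.7 − 30.6)/1 = 186.1 kmol.
Outlet amounts (n = n₀ + Σ ν·ξ):
  R: 821 − 1(216.7) = 604.3
  P: 0 + 1(216.7) − 1(186.1) = 30.6
  U: 0 + 1(186.1) = 186.1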